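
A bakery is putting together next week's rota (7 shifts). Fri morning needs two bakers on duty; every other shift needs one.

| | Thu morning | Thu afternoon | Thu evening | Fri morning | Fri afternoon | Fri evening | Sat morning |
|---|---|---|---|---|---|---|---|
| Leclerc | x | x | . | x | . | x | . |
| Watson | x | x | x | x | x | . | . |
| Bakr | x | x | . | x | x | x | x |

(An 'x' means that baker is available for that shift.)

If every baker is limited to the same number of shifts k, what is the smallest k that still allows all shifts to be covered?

3

With 3 bakers and 8 worker-slots to fill, someone must work at least ⌈8/3⌉ = 3 shifts, so k ≥ 3.
k = 3 works: Thu morning→Leclerc, Thu afternoon→Leclerc, Thu evening→Watson, Fri morning→Watson+Bakr, Fri afternoon→Watson, Fri evening→Leclerc, Sat morning→Bakr.
Loads: Leclerc 3, Watson 3, Bakr 2 — all ≤ 3.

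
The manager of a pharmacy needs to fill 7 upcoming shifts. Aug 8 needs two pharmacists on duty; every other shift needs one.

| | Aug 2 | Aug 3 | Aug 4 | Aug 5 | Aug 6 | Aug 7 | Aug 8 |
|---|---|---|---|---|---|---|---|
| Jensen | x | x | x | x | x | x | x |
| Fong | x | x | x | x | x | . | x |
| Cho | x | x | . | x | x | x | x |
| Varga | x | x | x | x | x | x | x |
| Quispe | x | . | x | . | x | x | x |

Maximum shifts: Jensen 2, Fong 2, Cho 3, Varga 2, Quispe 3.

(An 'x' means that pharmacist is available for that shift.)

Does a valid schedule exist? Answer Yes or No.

One valid schedule: Aug 2→Fong, Aug 3→Jensen, Aug 4→Jensen, Aug 5→Fong, Aug 6→Cho, Aug 7→Cho, Aug 8→Cho+Varga.
Loads: Jensen 2/2, Fong 2/2, Cho 3/3, Varga 1/2, Quispe 0/3 — all within limits.

Yes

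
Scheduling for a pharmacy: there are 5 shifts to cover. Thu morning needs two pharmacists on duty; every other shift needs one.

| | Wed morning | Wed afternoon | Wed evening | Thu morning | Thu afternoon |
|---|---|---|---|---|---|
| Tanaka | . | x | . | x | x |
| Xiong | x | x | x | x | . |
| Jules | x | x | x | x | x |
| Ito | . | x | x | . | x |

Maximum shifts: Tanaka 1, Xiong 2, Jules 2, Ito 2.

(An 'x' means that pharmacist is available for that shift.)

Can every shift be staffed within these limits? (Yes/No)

One valid schedule: Wed morning→Xiong, Wed afternoon→Ito, Wed evening→Xiong, Thu morning→Tanaka+Jules, Thu afternoon→Jules.
Loads: Tanaka 1/1, Xiong 2/2, Jules 2/2, Ito 1/2 — all within limits.

Yes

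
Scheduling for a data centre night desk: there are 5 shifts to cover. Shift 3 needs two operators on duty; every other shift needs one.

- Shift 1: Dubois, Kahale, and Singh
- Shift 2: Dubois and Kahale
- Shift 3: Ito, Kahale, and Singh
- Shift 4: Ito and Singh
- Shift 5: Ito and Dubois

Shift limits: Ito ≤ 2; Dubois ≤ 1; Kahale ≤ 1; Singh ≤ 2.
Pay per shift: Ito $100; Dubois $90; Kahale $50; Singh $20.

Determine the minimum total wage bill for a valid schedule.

Picking the cheapest available operator for each shift independently would cost $250, but that ignores the shift limits.
An optimal schedule: Shift 1→Singh, Shift 2→Dubois, Shift 3→Kahale+Singh, Shift 4→Ito, Shift 5→Ito.
Total: 20 + 90 + 50 + 20 + 100 + 100 = $380.

$380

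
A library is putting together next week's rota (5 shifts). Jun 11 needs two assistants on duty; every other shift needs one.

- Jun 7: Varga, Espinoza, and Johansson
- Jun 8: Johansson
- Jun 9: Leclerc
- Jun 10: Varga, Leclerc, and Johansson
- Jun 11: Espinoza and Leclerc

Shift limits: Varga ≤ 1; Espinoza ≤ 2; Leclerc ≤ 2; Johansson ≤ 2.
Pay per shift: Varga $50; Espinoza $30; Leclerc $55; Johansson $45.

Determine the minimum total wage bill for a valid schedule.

Jun 8 can only be covered by Johansson, so that assignment is forced.
Jun 9 can only be covered by Leclerc, so that assignment is forced.
Jun 11 can only be covered by Espinoza and Leclerc, so that assignment is forced.
Picking the cheapest available assistant for each shift independently would cost $260, and that bound is achievable.
An optimal schedule: Jun 7→Espinoza, Jun 8→Johansson, Jun 9→Leclerc, Jun 10→Johansson, Jun 11→Espinoza+Leclerc.
Total: 30 + 45 + 55 + 45 + 30 + 55 = $260.

$260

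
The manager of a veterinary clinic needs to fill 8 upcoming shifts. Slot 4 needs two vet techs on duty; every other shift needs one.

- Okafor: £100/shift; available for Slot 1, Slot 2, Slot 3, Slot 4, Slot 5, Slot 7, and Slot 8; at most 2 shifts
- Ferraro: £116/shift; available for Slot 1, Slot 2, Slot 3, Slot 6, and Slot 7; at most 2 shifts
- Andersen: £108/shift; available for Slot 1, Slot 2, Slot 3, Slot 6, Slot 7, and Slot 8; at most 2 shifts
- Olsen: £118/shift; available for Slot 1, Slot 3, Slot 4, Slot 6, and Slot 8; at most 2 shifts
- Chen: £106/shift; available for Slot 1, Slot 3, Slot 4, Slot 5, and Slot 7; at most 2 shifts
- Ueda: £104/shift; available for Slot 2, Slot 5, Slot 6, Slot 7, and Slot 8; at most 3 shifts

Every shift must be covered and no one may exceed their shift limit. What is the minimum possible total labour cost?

Picking the cheapest available vet tech for each shift independently would cost £910, but that ignores the shift limits.
An optimal schedule: Slot 1→Chen, Slot 2→Ueda, Slot 3→Andersen, Slot 4→Okafor+Chen, Slot 5→Okafor, Slot 6→Ueda, Slot 7→Andersen, Slot 8→Ueda.
Total: 106 + 104 + 108 + 100 + 106 + 100 + 104 + 108 + 104 = £940.

£940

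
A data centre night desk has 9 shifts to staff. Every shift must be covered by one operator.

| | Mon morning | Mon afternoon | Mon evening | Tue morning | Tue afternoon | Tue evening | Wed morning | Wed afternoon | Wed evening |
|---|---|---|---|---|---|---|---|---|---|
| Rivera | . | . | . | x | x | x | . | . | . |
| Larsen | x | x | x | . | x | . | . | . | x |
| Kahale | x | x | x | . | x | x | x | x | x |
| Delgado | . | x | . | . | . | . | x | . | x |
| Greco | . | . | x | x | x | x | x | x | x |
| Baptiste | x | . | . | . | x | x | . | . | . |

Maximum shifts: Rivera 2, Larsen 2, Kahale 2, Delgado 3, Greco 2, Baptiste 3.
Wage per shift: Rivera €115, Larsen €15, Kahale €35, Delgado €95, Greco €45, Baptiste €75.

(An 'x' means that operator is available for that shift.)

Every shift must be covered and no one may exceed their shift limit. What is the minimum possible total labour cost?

€415

Picking the cheapest available operator for each shift independently would cost €225, but that ignores the shift limits.
An optimal schedule: Mon morning→Baptiste, Mon afternoon→Larsen, Mon evening→Larsen, Tue morning→Greco, Tue afternoon→Baptiste, Tue evening→Baptiste, Wed morning→Kahale, Wed afternoon→Kahale, Wed evening→Greco.
Total: 75 + 15 + 15 + 45 + 75 + 75 + 35 + 35 + 45 = €415.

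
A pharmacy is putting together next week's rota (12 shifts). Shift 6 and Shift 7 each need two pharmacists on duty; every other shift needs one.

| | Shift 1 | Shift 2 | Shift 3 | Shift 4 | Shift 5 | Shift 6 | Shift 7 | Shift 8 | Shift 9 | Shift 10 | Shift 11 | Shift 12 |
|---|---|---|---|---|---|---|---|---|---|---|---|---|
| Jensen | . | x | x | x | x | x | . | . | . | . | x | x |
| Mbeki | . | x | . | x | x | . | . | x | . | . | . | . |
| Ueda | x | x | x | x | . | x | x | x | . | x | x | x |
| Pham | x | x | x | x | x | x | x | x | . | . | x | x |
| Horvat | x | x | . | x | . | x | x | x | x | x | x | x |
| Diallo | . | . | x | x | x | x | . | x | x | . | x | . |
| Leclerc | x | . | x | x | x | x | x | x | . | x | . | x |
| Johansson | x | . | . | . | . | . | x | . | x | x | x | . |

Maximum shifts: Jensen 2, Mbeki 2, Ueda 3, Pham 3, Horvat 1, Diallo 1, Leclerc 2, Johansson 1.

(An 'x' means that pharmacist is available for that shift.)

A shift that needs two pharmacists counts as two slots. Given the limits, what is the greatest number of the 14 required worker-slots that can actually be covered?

14

Total capacity across all pharmacists is 2+2+3+3+1+1+2+1 = 15, and 14 slots are needed, so at most 14 can be filled.
An assignment achieving 14: Shift 1→Ueda, Shift 2→Jensen, Shift 3→Jensen, Shift 4→Leclerc, Shift 5→Mbeki, Shift 6→Pham+Diallo, Shift 7→Ueda+Pham, Shift 8→Mbeki, Shift 9→Horvat, Shift 10→Ueda, Shift 11→Johansson, Shift 12→Pham.
Loads: Jensen 2/2, Mbeki 2/2, Ueda 3/3, Pham 3/3, Horvat 1/1, Diallo 1/1, Leclerc 1/2, Johansson 1/1.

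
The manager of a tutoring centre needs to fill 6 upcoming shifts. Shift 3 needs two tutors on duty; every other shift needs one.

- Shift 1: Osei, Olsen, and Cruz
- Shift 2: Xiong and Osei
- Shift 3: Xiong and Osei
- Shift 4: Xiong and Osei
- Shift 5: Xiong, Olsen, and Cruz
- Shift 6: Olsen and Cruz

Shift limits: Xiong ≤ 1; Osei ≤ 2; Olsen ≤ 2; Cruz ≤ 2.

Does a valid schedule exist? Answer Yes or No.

No

Total capacity is 7 and 7 slots are needed, so capacity alone doesn't rule it out.
Shifts {Shift 2, Shift 3, Shift 4} need 4 worker-slots in total, but the tutors available for any of those shifts (Xiong and Osei) can supply at most 3 among them. So no valid schedule exists.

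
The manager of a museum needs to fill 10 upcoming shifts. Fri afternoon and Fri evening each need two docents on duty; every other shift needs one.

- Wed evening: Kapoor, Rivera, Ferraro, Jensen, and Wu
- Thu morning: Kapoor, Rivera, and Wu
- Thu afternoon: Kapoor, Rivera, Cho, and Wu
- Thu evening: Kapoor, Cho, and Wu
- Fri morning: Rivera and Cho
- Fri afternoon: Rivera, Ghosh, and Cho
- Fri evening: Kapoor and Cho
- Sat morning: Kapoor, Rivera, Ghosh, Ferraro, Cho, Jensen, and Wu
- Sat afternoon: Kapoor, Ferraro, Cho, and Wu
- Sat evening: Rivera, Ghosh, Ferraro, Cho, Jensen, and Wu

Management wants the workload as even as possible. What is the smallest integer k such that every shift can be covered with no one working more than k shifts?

2

With 7 docents and 12 worker-slots to fill, someone must work at least ⌈12/7⌉ = 2 shifts, so k ≥ 2.
k = 2 works: Wed evening→Ferraro, Thu morning→Kapoor, Thu afternoon→Wu, Thu evening→Cho, Fri morning→Rivera, Fri afternoon→Rivera+Ghosh, Fri evening→Kapoor+Cho, Sat morning→Jensen, Sat afternoon→Ferraro, Sat evening→Ghosh.
Loads: Kapoor 2, Rivera 2, Ghosh 2, Ferraro 2, Cho 2, Jensen 1, Wu 1 — all ≤ 2.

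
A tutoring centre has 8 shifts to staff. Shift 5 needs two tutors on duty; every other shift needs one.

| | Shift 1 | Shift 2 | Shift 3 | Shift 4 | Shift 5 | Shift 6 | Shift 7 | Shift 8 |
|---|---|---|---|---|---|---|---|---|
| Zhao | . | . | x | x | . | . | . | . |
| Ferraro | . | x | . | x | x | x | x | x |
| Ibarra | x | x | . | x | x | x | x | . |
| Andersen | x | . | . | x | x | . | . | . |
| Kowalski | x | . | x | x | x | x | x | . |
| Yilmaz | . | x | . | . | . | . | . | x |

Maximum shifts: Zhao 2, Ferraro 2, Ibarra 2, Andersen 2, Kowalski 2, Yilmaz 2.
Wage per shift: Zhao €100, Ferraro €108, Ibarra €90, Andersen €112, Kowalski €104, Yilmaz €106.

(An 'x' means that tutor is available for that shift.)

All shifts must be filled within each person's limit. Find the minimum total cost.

Picking the cheapest available tutor for each shift independently would cost €850, but that ignores the shift limits.
An optimal schedule: Shift 1→Ibarra, Shift 2→Yilmaz, Shift 3→Zhao, Shift 4→Zhao, Shift 5→Kowalski+Ferraro, Shift 6→Ibarra, Shift 7→Kowalski, Shift 8→Yilmaz.
Total: 90 + 106 + 100 + 100 + 104 + 108 + 90 + 104 + 106 = €908.

€908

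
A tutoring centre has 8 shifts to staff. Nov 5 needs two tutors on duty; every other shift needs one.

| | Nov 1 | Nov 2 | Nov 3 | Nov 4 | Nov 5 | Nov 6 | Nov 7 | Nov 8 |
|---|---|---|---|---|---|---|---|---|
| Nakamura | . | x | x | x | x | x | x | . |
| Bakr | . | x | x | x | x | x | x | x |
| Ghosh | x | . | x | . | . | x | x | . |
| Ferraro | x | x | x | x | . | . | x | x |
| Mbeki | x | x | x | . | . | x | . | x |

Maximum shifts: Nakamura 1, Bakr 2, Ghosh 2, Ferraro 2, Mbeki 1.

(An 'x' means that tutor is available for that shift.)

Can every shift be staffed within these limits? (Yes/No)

Total capacity is 1+2+2+2+1 = 8 but 9 worker-slots are needed — infeasible.

No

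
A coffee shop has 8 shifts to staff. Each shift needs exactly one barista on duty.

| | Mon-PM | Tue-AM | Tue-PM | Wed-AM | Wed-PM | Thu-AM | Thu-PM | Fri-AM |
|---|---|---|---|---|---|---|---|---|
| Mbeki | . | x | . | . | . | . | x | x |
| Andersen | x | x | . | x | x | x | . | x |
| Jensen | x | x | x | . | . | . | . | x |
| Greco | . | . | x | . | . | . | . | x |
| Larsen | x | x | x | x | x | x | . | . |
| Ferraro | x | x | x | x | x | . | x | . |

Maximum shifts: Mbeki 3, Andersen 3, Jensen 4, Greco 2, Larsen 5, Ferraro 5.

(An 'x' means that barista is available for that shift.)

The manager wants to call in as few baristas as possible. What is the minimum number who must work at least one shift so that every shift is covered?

2

8 slots to fill and no one can take more than 5, so at least ⌈8/5⌉ = 2 baristas are needed.
Mbeki and Larsen alone can cover everything: Mon-PM→Larsen, Tue-AM→Mbeki, Tue-PM→Larsen, Wed-AM→Larsen, Wed-PM→Larsen, Thu-AM→Larsen, Thu-PM→Mbeki, Fri-AM→Mbeki.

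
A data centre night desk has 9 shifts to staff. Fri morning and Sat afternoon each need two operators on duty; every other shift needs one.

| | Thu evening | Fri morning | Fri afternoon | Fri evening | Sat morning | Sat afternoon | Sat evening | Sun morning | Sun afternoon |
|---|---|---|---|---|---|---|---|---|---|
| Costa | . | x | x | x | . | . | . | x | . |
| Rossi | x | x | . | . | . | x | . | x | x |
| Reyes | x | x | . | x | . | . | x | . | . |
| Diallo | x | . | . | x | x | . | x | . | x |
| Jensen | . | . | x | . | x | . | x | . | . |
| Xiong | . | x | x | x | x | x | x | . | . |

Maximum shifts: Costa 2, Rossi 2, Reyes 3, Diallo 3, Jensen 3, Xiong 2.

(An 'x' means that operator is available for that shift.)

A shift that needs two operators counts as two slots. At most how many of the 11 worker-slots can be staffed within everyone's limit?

Total capacity across all operators is 2+2+3+3+3+2 = 15, and 11 slots are needed, so at most 11 can be filled.
An assignment achieving 11: Thu evening→Reyes, Fri morning→Reyes+Xiong, Fri afternoon→Costa, Fri evening→Reyes, Sat morning→Diallo, Sat afternoon→Rossi+Xiong, Sat evening→Diallo, Sun morning→Costa, Sun afternoon→Rossi.
Loads: Costa 2/2, Rossi 2/2, Reyes 3/3, Diallo 2/3, Jensen 0/3, Xiong 2/2.

11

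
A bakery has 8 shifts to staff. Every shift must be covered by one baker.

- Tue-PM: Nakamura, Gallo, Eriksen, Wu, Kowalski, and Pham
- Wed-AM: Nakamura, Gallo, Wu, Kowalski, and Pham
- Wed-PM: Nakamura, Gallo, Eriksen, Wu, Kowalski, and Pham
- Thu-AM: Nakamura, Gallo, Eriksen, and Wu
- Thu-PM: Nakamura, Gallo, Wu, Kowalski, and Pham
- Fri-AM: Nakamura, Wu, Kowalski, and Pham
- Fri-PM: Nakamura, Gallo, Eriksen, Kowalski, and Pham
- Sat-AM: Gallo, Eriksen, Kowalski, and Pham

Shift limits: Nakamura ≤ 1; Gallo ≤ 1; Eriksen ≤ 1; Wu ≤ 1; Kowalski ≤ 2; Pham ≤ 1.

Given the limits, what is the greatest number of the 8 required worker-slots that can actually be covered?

Total capacity across all bakers is 1+1+1+1+2+1 = 7, and 8 slots are needed, so at most 7 can be filled.
An assignment achieving 7: Tue-PM→Pham, Wed-AM→Kowalski, Thu-AM→Nakamura, Thu-PM→Kowalski, Fri-AM→Wu, Fri-PM→Eriksen, Sat-AM→Gallo.
Loads: Nakamura 1/1, Gallo 1/1, Eriksen 1/1, Wu 1/1, Kowalski 2/2, Pham 1/1.

7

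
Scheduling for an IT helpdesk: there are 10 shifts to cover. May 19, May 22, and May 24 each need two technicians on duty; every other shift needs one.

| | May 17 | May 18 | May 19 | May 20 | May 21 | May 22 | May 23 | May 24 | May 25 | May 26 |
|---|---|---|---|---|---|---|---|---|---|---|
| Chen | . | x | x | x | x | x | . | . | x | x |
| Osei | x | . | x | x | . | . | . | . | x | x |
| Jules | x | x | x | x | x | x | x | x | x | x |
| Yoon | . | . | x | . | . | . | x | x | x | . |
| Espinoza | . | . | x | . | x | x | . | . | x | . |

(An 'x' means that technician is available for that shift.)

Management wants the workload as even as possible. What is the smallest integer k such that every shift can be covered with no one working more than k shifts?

3

With 5 technicians and 13 worker-slots to fill, someone must work at least ⌈13/5⌉ = 3 shifts, so k ≥ 3.
k = 3 works: May 17→Osei, May 18→Chen, May 19→Yoon+Espinoza, May 20→Chen, May 21→Chen, May 22→Jules+Espinoza, May 23→Jules, May 24→Jules+Yoon, May 25→Osei, May 26→Osei.
Loads: Chen 3, Osei 3, Jules 3, Yoon 2, Espinoza 2 — all ≤ 3.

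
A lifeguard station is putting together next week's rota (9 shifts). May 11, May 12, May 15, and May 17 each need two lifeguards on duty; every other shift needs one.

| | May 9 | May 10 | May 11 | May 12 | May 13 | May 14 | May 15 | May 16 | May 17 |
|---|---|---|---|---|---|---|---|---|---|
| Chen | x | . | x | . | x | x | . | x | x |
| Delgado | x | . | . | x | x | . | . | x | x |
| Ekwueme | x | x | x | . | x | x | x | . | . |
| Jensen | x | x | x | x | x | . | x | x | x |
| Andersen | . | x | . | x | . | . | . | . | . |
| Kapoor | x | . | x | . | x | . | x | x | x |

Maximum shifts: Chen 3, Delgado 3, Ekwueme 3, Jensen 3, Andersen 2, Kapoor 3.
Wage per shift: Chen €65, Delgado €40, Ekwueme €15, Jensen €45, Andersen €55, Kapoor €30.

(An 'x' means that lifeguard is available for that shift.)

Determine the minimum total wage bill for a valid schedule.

Picking the cheapest available lifeguard for each shift independently would cost €335, but that ignores the shift limits.
An optimal schedule: May 9→Delgado, May 10→Ekwueme, May 11→Kapoor+Jensen, May 12→Delgado+Andersen, May 13→Jensen, May 14→Ekwueme, May 15→Ekwueme+Kapoor, May 16→Kapoor, May 17→Delgado+Jensen.
Total: 40 + 15 + 30 + 45 + 40 + 55 + 45 + 15 + 15 + 30 + 30 + 40 + 45 = €445.

€445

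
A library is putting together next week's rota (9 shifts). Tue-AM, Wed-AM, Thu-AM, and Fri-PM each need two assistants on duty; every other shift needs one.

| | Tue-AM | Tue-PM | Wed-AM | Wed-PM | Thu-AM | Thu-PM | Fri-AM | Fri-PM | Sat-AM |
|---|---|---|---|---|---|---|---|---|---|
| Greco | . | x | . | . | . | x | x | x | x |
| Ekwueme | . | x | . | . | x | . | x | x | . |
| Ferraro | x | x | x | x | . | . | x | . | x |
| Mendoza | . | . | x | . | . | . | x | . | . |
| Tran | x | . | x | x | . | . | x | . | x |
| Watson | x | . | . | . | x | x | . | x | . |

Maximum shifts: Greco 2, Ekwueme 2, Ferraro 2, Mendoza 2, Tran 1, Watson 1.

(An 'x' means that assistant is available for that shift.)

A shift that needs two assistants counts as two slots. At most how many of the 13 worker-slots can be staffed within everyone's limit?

10

Total capacity across all assistants is 2+2+2+2+1+1 = 10, and 13 slots are needed, so at most 10 can be filled.
An assignment achieving 10: Tue-AM→Ferraro+Tran, Tue-PM→Greco, Wed-AM→Mendoza, Wed-PM→Ferraro, Thu-AM→Ekwueme+Watson, Thu-PM→Greco, Fri-AM→Mendoza, Fri-PM→Ekwueme.
Loads: Greco 2/2, Ekwueme 2/2, Ferraro 2/2, Mendoza 2/2, Tran 1/1, Watson 1/1.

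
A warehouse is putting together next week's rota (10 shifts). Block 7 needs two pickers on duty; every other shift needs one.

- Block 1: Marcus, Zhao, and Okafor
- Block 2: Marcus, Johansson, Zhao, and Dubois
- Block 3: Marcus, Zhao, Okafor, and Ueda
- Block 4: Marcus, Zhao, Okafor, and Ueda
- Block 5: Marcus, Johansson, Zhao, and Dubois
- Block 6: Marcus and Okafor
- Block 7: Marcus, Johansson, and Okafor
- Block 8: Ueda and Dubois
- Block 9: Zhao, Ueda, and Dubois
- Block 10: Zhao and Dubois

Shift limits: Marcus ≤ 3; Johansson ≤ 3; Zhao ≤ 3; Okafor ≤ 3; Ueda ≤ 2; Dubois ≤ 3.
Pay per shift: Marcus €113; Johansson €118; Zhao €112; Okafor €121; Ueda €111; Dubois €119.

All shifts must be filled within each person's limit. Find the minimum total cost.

Picking the cheapest available picker for each shift independently would cost €1236, but that ignores the shift limits.
An optimal schedule: Block 1→Zhao, Block 2→Johansson, Block 3→Zhao, Block 4→Marcus, Block 5→Johansson, Block 6→Marcus, Block 7→Marcus+Johansson, Block 8→Ueda, Block 9→Ueda, Block 10→Zhao.
Total: 112 + 118 + 112 + 113 + 118 + 113 + 113 + 118 + 111 + 111 + 112 = €1251.

€1251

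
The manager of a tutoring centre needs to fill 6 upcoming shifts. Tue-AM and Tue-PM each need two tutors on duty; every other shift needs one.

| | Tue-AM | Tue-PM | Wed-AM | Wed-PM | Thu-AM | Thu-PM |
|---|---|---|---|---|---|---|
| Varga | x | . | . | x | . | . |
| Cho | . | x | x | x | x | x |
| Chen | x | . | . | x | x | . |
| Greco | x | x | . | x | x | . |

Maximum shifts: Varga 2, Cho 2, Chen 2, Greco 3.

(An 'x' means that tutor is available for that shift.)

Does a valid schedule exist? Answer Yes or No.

No

Total capacity is 9 and 8 slots are needed, so capacity alone doesn't rule it out.
Shifts {Tue-PM, Wed-AM, Thu-PM} need 4 worker-slots in total, but the tutors available for any of those shifts (Cho and Greco) can supply at most 3 among them. So no valid schedule exists.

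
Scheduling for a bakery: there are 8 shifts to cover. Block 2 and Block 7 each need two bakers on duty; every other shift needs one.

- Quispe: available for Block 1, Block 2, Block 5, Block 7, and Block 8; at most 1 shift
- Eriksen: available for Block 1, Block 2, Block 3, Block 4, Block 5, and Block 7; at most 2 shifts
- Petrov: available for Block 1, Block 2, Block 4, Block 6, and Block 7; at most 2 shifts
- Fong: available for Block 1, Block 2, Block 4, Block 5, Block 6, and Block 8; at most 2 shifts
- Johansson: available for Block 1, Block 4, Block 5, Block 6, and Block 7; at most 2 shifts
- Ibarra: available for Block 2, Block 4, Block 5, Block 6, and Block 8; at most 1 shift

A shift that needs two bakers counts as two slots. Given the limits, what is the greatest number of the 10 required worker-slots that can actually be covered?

10

Total capacity across all bakers is 1+2+2+2+2+1 = 10, and 10 slots are needed, so at most 10 can be filled.
An assignment achieving 10: Block 1→Fong, Block 2→Fong+Ibarra, Block 3→Eriksen, Block 4→Johansson, Block 5→Johansson, Block 6→Petrov, Block 7→Eriksen+Petrov, Block 8→Quispe.
Loads: Quispe 1/1, Eriksen 2/2, Petrov 2/2, Fong 2/2, Johansson 2/2, Ibarra 1/1.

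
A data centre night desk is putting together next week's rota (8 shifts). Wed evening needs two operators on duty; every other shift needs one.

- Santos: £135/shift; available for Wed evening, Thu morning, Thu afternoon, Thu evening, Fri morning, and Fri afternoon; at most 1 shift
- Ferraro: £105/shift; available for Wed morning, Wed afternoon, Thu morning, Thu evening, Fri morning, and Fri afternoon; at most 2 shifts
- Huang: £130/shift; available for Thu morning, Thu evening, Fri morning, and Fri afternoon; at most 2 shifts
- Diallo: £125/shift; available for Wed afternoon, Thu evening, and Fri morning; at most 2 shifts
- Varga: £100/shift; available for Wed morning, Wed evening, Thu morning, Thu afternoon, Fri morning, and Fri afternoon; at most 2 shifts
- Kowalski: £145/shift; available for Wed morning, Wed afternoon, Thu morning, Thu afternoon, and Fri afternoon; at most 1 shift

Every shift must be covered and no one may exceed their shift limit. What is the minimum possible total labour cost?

£1055

Wed evening can only be covered by Santos and Varga, so that assignment is forced.
Picking the cheapest available operator for each shift independently would cost £945, but that ignores the shift limits.
An optimal schedule: Wed morning→Ferraro, Wed afternoon→Ferraro, Wed evening→Varga+Santos, Thu morning→Huang, Thu afternoon→Varga, Thu evening→Diallo, Fri morning→Diallo, Fri afternoon→Huang.
Total: 105 + 105 + 100 + 135 + 130 + 100 + 125 + 125 + 130 = £1055.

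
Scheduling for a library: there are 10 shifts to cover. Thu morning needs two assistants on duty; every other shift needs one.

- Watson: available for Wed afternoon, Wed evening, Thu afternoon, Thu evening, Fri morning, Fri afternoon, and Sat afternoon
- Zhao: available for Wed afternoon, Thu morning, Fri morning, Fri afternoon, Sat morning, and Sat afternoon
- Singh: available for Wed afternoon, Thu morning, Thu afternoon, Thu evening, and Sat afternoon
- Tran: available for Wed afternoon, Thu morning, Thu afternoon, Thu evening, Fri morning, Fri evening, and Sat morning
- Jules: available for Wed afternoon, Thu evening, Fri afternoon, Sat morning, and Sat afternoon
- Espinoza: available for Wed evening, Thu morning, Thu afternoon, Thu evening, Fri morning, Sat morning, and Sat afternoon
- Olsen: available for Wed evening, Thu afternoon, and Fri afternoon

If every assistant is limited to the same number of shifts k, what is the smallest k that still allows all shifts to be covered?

With 7 assistants and 11 worker-slots to fill, someone must work at least ⌈11/7⌉ = 2 shifts, so k ≥ 2.
k = 2 works: Wed afternoon→Singh, Wed evening→Watson, Thu morning→Tran+Espinoza, Thu afternoon→Singh, Thu evening→Jules, Fri morning→Watson, Fri afternoon→Zhao, Fri evening→Tran, Sat morning→Zhao, Sat afternoon→Jules.
Loads: Watson 2, Zhao 2, Singh 2, Tran 2, Jules 2, Espinoza 1, Olsen 0 — all ≤ 2.

2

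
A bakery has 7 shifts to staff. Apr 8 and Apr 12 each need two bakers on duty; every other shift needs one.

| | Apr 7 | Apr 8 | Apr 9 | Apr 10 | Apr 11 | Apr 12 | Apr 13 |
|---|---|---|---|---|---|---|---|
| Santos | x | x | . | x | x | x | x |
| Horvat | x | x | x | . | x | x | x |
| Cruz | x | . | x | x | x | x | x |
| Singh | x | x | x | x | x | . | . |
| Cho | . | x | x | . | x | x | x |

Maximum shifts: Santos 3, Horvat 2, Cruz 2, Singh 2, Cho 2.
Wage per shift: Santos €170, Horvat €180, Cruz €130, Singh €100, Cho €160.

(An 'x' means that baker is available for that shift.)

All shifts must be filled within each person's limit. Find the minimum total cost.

Picking the cheapest available baker for each shift independently would cost €1080, but that ignores the shift limits.
An optimal schedule: Apr 7→Singh, Apr 8→Cho+Santos, Apr 9→Cruz, Apr 10→Singh, Apr 11→Santos, Apr 12→Cho+Santos, Apr 13→Cruz.
Total: 100 + 160 + 170 + 130 + 100 + 170 + 160 + 170 + 130 = €1290.

€1290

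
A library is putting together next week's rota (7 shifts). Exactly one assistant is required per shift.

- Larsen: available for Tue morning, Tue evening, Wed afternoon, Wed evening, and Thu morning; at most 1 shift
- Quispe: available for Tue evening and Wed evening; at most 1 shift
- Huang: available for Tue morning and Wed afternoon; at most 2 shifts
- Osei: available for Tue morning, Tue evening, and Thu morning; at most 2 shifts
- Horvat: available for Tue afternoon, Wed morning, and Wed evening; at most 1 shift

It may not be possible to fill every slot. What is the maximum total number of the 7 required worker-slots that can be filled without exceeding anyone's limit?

6

Total capacity across all assistants is 1+1+2+2+1 = 7, and 7 slots are needed, so at most 7 can be filled.
Shifts {Tue afternoon, Wed morning} need 2 slots but only Horvat are available for them, supplying at most 1 — so at least 1 slot must go unfilled.
An assignment achieving 6: Tue morning→Huang, Tue afternoon→Horvat, Tue evening→Osei, Wed afternoon→Larsen, Wed evening→Quispe, Thu morning→Osei.
Loads: Larsen 1/1, Quispe 1/1, Huang 1/2, Osei 2/2, Horvat 1/1.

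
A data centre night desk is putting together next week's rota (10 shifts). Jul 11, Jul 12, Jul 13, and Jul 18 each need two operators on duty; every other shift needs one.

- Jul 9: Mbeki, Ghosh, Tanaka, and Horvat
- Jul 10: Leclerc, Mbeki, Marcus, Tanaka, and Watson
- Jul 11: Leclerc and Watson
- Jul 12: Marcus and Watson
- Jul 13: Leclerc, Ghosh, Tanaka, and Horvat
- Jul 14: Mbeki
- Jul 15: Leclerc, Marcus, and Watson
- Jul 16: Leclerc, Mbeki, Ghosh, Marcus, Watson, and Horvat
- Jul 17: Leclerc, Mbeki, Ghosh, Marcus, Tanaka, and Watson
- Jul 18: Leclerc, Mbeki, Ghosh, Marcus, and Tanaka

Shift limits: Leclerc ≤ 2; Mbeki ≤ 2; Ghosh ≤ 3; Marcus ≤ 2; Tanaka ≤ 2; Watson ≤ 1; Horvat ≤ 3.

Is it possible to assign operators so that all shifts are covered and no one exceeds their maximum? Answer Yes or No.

Total capacity is 15 and 14 slots are needed, so capacity alone doesn't rule it out.
Shifts {Jul 11, Jul 12} need 4 worker-slots in total, but the operators available for any of those shifts (Leclerc, Marcus, and Watson) can supply at most 3 among them. So no valid schedule exists.

No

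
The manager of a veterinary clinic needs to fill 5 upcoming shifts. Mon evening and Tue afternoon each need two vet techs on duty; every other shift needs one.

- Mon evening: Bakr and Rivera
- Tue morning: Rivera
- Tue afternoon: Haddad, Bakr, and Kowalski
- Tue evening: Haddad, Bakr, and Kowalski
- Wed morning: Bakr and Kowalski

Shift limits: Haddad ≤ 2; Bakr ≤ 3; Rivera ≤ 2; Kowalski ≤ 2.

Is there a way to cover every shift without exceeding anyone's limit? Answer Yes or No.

Mon evening can only be covered by Bakr and Rivera, so that assignment is forced.
Tue morning can only be covered by Rivera, so that assignment is forced.
One valid schedule: Mon evening→Bakr+Rivera, Tue morning→Rivera, Tue afternoon→Haddad+Bakr, Tue evening→Haddad, Wed morning→Bakr.
Loads: Haddad 2/2, Bakr 3/3, Rivera 2/2, Kowalski 0/2 — all within limits.

Yes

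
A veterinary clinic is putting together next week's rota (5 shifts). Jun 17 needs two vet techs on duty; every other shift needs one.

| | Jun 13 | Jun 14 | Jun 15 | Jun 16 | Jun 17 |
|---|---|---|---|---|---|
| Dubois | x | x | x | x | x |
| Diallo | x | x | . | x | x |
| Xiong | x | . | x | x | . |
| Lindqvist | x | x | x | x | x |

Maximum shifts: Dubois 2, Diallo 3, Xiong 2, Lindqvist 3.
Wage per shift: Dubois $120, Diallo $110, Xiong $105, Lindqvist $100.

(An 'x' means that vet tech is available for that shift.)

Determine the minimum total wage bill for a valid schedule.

Picking the cheapest available vet tech for each shift independently would cost $610, but that ignores the shift limits.
An optimal schedule: Jun 13→Xiong, Jun 14→Lindqvist, Jun 15→Lindqvist, Jun 16→Xiong, Jun 17→Lindqvist+Diallo.
Total: 105 + 100 + 100 + 105 + 100 + 110 = $620.

$620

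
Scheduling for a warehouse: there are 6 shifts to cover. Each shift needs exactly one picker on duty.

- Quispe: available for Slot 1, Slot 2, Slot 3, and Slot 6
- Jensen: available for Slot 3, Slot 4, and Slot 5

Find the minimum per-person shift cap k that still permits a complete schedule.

With 2 pickers and 6 worker-slots to fill, someone must work at least ⌈6/2⌉ = 3 shifts, so k ≥ 3.
k = 3 works: Slot 1→Quispe, Slot 2→Quispe, Slot 3→Jensen, Slot 4→Jensen, Slot 5→Jensen, Slot 6→Quispe.
Loads: Quispe 3, Jensen 3 — all ≤ 3.

3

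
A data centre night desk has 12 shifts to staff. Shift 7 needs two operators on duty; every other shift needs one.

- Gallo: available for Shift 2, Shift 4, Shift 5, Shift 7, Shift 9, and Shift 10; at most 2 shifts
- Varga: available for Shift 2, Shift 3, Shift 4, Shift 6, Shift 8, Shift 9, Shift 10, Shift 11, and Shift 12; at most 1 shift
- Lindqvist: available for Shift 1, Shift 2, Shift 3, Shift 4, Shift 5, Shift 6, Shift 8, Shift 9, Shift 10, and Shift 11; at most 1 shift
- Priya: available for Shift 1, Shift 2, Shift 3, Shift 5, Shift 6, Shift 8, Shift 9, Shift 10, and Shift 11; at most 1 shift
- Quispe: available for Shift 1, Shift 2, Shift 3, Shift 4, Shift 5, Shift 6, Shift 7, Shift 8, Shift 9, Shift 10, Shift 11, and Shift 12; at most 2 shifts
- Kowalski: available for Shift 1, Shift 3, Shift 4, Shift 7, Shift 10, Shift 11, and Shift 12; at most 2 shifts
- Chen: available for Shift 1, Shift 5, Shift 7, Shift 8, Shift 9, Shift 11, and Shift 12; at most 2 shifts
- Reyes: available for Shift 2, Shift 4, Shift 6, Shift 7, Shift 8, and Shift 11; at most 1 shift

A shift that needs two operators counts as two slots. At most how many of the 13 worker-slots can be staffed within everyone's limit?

Total capacity across all operators is 2+1+1+1+2+2+2+1 = 12, and 13 slots are needed, so at most 12 can be filled.
An assignment achieving 12: Shift 1→Lindqvist, Shift 2→Reyes, Shift 3→Priya, Shift 4→Kowalski, Shift 5→Gallo, Shift 6→Quispe, Shift 7→Gallo+Quispe, Shift 8→Chen, Shift 9→Chen, Shift 10→Kowalski, Shift 12→Varga.
Loads: Gallo 2/2, Varga 1/1, Lindqvist 1/1, Priya 1/1, Quispe 2/2, Kowalski 2/2, Chen 2/2, Reyes 1/1.

12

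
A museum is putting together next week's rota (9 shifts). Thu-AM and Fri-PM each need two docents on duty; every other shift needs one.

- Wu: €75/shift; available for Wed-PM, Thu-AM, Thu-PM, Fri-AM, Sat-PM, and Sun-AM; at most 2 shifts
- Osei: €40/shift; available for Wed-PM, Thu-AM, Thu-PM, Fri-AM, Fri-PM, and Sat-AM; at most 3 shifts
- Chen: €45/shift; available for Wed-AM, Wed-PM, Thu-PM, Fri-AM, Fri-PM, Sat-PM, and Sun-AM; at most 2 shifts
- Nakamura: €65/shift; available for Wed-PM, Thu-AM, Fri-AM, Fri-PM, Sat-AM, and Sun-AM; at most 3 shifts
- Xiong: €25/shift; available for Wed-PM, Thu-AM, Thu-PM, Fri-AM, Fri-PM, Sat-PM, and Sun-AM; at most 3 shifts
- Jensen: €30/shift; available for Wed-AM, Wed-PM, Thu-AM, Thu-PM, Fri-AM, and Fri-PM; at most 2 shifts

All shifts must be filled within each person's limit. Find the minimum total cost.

€410

Picking the cheapest available docent for each shift independently would cost €305, but that ignores the shift limits.
An optimal schedule: Wed-AM→Jensen, Wed-PM→Jensen, Thu-AM→Osei+Nakamura, Thu-PM→Xiong, Fri-AM→Chen, Fri-PM→Osei+Chen, Sat-AM→Osei, Sat-PM→Xiong, Sun-AM→Xiong.
Total: 30 + 30 + 40 + 65 + 25 + 45 + 40 + 45 + 40 + 25 + 25 = €410.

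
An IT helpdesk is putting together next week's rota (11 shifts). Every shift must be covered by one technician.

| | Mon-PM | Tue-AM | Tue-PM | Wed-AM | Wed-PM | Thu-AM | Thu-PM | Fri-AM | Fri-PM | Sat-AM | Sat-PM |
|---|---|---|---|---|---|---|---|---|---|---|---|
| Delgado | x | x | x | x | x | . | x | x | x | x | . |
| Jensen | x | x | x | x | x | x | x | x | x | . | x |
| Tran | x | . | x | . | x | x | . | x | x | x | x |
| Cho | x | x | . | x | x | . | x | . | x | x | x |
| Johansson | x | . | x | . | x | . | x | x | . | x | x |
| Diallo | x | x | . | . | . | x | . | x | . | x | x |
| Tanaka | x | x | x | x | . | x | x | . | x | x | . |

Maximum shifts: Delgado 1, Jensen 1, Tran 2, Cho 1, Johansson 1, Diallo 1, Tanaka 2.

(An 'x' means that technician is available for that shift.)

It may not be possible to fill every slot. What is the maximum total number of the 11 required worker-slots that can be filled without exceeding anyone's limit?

Total capacity across all technicians is 1+1+2+1+1+1+2 = 9, and 11 slots are needed, so at most 9 can be filled.
An assignment achieving 9: Tue-AM→Cho, Tue-PM→Tran, Wed-AM→Delgado, Wed-PM→Tran, Thu-AM→Jensen, Thu-PM→Johansson, Fri-AM→Diallo, Fri-PM→Tanaka, Sat-AM→Tanaka.
Loads: Delgado 1/1, Jensen 1/1, Tran 2/2, Cho 1/1, Johansson 1/1, Diallo 1/1, Tanaka 2/2.

9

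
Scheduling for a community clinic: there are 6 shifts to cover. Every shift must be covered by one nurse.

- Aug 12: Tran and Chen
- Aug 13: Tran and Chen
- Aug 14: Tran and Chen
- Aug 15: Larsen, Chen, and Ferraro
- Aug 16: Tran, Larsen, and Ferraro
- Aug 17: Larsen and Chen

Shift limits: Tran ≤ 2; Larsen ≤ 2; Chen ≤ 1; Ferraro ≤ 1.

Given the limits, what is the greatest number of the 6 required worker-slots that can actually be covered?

Total capacity across all nurses is 2+2+1+1 = 6, and 6 slots are needed, so at most 6 can be filled.
An assignment achieving 6: Aug 12→Tran, Aug 13→Tran, Aug 14→Chen, Aug 15→Larsen, Aug 16→Ferraro, Aug 17→Larsen.
Loads: Tran 2/2, Larsen 2/2, Chen 1/1, Ferraro 1/1.

6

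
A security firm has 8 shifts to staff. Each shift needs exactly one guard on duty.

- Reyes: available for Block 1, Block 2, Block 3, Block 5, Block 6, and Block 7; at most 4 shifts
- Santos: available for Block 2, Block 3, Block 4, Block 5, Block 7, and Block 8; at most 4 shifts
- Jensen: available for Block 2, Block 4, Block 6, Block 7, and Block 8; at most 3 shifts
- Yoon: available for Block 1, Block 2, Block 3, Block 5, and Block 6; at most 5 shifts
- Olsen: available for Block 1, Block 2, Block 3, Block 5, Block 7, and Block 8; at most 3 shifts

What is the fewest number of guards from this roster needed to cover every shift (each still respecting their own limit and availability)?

2

8 slots to fill and no one can take more than 5, so at least ⌈8/5⌉ = 2 guards are needed.
Reyes and Santos alone can cover everything: Block 1→Reyes, Block 2→Reyes, Block 3→Reyes, Block 4→Santos, Block 5→Santos, Block 6→Reyes, Block 7→Santos, Block 8→Santos.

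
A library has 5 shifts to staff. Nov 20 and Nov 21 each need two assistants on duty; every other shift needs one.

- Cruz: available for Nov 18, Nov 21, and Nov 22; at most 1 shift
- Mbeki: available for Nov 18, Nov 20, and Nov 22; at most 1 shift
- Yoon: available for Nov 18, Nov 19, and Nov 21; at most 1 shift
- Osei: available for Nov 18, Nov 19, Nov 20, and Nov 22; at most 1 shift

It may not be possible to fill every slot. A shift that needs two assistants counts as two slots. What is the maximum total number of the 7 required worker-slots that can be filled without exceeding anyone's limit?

Total capacity across all assistants is 1+1+1+1 = 4, and 7 slots are needed, so at most 4 can be filled.
An assignment achieving 4: Nov 19→Yoon, Nov 20→Mbeki+Osei, Nov 21→Cruz.
Loads: Cruz 1/1, Mbeki 1/1, Yoon 1/1, Osei 1/1.

4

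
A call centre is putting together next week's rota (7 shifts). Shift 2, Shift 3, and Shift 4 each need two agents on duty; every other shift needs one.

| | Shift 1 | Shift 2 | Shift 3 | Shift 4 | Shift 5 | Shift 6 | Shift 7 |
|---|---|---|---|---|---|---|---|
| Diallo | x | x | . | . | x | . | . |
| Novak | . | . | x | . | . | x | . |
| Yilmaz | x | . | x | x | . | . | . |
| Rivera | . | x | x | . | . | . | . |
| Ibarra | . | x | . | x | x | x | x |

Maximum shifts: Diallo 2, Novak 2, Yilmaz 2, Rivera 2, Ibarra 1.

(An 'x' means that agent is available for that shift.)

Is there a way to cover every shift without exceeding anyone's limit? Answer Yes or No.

No

Shifts {Shift 4, Shift 7} need 3 worker-slots in total, but the agents available for any of those shifts (Yilmaz and Ibarra) can supply at most 2 among them. So no valid schedule exists.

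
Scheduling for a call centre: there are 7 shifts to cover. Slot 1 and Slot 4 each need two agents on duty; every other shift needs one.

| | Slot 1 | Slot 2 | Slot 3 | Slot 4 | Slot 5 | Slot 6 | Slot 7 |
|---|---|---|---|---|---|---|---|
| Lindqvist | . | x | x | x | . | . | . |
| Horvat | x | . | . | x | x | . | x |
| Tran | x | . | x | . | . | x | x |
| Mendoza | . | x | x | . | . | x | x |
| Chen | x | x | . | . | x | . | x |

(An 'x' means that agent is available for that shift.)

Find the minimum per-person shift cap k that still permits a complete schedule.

2

With 5 agents and 9 worker-slots to fill, someone must work at least ⌈9/5⌉ = 2 shifts, so k ≥ 2.
k = 2 works: Slot 1→Tran+Chen, Slot 2→Lindqvist, Slot 3→Mendoza, Slot 4→Lindqvist+Horvat, Slot 5→Horvat, Slot 6→Tran, Slot 7→Mendoza.
Loads: Lindqvist 2, Horvat 2, Tran 2, Mendoza 2, Chen 1 — all ≤ 2.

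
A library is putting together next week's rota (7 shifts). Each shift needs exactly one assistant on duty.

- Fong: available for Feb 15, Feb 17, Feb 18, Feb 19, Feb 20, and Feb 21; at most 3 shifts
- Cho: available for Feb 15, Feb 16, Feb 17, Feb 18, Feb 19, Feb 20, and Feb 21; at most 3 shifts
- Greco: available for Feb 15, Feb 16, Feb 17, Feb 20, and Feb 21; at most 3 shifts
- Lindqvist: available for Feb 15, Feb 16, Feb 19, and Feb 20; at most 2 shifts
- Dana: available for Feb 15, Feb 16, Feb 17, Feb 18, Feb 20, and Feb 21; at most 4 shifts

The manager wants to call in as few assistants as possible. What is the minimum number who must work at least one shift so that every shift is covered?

7 slots to fill and no one can take more than 4, so at least ⌈7/4⌉ = 2 assistants are needed.
Fong and Dana alone can cover everything: Feb 15→Fong, Feb 16→Dana, Feb 17→Fong, Feb 18→Dana, Feb 19→Fong, Feb 20→Dana, Feb 21→Dana.

2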